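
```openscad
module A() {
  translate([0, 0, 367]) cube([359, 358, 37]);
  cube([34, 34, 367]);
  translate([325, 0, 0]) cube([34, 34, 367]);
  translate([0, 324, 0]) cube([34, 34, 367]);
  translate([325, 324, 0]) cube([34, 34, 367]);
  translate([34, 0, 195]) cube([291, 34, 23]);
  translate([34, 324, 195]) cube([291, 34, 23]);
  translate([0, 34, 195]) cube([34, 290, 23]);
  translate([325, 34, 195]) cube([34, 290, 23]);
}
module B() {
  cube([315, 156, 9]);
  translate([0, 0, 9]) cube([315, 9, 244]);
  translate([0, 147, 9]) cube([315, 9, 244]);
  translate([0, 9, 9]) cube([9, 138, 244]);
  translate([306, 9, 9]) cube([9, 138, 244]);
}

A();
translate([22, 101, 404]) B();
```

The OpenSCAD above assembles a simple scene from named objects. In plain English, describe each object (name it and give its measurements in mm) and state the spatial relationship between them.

A is a simple wooden stool: a rectangular seat 359 mm (x) by 358 mm (y), 37 mm thick, top face at z = 404 mm, on four square legs, each 34×34 mm in cross-section. The legs rest on z = 0, each flush with a corner of the seat. Four stretchers, 34 mm wide and 23 mm tall, connect adjacent legs with their undersides at z = 195 mm, each running between the inner faces of the legs it joins and aligned with the legs' outer faces on the other axis.

B is an open-topped rectangular box: outside dimensions 315×156×253 mm, with a uniform wall and base thickness of 9 mm. The base is a full 315×156 slab on the floor; four walls sit on top of the base. The front and back walls (the −y and +y sides) span the full width; the two side walls fit between them.

The open box is on top of the stool, centred.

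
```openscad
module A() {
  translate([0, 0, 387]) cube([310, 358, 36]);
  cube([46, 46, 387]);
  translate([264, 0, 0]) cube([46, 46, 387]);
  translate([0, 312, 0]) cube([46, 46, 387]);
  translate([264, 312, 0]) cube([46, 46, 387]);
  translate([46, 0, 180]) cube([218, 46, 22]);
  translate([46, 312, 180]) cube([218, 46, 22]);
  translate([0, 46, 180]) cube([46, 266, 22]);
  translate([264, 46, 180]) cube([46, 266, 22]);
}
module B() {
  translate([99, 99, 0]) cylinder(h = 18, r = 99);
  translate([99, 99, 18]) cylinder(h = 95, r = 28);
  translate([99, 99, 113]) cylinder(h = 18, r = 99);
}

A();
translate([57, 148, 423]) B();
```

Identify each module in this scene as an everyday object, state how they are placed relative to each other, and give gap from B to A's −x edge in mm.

The spool's min-x is at 57; the stool's min-x is 0; gap = 57 mm.

A is a stool. B is a spool. The spool is on top of the stool. The gap from the spool to the stool's −x edge is 57 mm.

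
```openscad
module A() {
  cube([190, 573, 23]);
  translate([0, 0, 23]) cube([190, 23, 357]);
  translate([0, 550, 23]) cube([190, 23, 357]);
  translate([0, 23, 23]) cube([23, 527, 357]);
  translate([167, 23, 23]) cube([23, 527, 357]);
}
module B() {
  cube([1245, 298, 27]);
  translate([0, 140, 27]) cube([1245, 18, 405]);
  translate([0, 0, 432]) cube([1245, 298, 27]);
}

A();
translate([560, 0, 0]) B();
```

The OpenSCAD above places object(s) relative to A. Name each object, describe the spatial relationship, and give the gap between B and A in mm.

A is an open box. B is an I-beam. The I-beam is on the floor beside the open box on its +x side. The gap between the I-beam and the open box is 370 mm.

The I-beam's nearest face is 370 mm from the open box's +x face.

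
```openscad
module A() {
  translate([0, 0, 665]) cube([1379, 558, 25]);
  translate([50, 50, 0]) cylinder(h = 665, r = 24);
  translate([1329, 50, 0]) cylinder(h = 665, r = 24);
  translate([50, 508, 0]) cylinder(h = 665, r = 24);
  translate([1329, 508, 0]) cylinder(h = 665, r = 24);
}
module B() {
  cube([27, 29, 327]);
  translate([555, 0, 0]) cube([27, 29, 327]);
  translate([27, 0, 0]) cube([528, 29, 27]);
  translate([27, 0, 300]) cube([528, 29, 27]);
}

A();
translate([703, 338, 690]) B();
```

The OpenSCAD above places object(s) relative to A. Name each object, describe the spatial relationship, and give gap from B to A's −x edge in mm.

A is a table. B is a picture frame. The picture frame is on top of the table. The gap from the picture frame to the table's −x edge is 703 mm.

The picture frame's min-x is at 703; the table's min-x is 0; gap = 703 mm.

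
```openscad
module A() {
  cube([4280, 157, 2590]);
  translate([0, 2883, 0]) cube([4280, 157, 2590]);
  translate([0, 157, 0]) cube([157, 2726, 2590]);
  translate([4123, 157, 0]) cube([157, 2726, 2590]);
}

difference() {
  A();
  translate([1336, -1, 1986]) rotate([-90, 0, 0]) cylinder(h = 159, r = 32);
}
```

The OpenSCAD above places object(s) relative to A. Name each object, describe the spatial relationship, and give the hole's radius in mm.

A is a house frame. The house frame has a circular hole through its front wall. The hole's radius is 32 mm.

The subtracted cylinder has r = 32 mm.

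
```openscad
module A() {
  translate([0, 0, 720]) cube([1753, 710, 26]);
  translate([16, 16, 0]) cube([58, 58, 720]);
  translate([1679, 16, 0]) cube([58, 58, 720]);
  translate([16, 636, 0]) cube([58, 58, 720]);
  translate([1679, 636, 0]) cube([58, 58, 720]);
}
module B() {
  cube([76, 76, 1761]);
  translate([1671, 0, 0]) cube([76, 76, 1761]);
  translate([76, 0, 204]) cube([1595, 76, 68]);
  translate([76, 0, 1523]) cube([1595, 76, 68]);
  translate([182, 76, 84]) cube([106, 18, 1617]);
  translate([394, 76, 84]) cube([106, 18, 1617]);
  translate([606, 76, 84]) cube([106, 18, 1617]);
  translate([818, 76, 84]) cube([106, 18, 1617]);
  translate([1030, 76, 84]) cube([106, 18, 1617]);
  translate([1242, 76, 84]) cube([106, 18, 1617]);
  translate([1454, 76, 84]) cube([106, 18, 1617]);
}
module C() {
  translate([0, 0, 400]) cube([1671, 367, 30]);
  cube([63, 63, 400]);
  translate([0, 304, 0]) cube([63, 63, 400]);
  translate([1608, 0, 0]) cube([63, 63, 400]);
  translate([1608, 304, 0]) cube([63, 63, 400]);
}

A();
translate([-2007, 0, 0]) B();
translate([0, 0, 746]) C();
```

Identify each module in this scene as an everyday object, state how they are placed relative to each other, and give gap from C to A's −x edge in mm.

A is a table. B is a fence section. C is a bench. The fence section is on the floor beside the table on its −x side. The bench is on top of the table. The gap from the bench to the table's −x edge is 0 mm.

The bench's min-x is at 0; the table's min-x is 0; gap = 0 mm.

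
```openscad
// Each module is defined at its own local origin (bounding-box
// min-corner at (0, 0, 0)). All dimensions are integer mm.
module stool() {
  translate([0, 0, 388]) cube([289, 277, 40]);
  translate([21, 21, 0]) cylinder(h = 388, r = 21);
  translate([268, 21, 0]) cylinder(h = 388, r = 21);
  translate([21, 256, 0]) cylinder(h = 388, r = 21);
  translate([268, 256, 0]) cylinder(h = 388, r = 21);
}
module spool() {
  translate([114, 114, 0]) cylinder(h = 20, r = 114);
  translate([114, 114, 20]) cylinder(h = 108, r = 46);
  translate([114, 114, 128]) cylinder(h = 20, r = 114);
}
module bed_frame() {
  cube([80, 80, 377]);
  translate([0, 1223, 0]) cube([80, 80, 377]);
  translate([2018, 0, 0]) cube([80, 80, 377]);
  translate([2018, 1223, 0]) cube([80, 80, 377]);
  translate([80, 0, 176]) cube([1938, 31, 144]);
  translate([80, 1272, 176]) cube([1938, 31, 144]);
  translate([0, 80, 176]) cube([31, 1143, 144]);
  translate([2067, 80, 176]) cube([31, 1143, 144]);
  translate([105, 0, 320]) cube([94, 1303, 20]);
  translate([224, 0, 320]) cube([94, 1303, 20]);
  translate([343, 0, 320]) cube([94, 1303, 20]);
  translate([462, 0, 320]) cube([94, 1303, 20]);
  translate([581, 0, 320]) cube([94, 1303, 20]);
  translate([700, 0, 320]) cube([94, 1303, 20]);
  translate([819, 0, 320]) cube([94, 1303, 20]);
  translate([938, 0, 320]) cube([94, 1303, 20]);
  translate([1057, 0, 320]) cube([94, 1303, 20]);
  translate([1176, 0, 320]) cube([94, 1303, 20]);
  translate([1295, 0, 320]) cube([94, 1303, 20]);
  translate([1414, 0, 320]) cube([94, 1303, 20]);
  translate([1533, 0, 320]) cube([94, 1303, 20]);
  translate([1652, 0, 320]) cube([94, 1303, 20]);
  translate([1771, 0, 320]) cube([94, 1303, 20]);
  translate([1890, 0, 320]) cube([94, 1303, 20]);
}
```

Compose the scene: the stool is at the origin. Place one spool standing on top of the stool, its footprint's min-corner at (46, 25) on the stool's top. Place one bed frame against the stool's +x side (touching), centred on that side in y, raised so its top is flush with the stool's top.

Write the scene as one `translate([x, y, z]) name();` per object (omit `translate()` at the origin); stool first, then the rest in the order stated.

stool();
translate([46, 25, 428]) spool();
translate([289, -513, 51]) bed_frame();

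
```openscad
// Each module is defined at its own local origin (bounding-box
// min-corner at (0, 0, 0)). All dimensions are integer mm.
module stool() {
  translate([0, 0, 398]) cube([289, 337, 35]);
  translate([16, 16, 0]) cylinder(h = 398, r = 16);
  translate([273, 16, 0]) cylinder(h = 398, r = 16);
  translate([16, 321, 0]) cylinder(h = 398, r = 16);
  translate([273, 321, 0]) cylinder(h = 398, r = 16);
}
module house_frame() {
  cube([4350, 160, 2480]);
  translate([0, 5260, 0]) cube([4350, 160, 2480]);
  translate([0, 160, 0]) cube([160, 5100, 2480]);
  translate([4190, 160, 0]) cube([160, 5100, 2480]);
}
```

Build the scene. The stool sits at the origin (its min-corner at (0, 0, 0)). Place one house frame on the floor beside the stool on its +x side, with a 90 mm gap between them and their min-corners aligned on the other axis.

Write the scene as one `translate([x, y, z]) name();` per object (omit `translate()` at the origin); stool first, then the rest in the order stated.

stool();
translate([379, 0, 0]) house_frame();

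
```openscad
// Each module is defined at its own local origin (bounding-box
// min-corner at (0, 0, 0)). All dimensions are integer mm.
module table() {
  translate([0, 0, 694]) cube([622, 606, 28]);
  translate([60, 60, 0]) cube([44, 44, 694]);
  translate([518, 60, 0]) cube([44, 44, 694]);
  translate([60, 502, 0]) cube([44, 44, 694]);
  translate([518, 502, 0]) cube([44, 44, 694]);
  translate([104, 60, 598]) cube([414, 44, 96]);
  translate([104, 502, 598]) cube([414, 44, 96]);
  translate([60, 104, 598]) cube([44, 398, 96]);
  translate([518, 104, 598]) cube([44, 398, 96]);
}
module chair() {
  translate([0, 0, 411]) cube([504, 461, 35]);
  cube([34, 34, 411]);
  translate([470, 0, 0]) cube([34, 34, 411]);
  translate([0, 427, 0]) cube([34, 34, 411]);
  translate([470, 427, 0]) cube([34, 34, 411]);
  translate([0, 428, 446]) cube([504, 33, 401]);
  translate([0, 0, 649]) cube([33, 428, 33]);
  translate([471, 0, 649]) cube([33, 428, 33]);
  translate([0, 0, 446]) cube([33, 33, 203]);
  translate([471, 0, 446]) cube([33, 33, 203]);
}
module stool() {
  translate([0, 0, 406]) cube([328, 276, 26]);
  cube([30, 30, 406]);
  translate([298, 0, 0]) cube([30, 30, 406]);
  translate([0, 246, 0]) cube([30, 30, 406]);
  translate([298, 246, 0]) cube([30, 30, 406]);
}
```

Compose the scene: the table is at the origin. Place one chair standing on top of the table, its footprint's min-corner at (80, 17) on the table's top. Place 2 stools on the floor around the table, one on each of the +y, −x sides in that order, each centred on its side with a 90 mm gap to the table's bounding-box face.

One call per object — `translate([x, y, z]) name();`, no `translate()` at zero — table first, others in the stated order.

table();
translate([80, 17, 722]) chair();
translate([147, 696, 0]) stool();
translate([-418, 165, 0]) stool();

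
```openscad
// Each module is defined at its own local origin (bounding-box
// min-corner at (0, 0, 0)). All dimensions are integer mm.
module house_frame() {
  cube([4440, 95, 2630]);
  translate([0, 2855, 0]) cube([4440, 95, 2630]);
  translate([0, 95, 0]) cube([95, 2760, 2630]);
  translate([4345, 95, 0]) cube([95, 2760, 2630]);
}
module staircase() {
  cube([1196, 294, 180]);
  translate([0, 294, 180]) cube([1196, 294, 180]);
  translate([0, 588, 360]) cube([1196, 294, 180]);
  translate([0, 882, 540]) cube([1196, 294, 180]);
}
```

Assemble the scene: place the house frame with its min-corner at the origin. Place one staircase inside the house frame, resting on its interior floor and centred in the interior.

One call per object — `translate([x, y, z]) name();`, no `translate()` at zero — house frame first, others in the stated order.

house_frame();
translate([1622, 887, 0]) staircase();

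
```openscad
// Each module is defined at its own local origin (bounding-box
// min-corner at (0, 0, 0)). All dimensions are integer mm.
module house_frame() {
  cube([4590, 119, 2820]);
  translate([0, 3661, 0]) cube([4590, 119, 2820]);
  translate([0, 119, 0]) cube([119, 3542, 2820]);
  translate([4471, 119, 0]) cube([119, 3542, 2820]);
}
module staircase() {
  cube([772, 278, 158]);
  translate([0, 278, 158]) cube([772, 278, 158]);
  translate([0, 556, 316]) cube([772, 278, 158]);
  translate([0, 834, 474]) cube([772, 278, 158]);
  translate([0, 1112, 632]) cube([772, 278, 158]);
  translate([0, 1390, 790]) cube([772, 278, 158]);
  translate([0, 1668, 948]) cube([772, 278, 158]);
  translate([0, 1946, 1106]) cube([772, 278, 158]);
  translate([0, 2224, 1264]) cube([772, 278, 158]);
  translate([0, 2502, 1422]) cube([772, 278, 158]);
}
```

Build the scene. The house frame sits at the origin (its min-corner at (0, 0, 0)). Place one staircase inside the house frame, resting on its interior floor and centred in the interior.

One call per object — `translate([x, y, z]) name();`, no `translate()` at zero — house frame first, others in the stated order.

house_frame();
translate([1909, 500, 0]) staircase();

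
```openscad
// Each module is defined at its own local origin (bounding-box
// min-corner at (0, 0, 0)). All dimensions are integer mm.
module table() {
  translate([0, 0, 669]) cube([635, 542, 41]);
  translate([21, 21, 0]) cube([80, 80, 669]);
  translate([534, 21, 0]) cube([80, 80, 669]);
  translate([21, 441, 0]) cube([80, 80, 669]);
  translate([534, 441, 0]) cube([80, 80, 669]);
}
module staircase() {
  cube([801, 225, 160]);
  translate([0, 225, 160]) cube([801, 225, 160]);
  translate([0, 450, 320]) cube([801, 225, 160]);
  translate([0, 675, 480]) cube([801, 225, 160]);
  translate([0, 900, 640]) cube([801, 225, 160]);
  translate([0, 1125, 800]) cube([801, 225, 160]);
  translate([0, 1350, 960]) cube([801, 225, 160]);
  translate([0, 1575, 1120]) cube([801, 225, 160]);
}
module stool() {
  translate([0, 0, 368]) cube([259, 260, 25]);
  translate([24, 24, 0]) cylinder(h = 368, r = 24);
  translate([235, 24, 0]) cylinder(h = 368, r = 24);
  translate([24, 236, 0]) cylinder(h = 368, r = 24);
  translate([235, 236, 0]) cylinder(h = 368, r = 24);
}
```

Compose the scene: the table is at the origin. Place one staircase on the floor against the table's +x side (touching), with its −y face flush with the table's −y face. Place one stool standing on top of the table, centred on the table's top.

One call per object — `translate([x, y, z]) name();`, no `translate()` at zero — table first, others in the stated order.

table();
translate([635, 0, 0]) staircase();
translate([188, 141, 710]) stool();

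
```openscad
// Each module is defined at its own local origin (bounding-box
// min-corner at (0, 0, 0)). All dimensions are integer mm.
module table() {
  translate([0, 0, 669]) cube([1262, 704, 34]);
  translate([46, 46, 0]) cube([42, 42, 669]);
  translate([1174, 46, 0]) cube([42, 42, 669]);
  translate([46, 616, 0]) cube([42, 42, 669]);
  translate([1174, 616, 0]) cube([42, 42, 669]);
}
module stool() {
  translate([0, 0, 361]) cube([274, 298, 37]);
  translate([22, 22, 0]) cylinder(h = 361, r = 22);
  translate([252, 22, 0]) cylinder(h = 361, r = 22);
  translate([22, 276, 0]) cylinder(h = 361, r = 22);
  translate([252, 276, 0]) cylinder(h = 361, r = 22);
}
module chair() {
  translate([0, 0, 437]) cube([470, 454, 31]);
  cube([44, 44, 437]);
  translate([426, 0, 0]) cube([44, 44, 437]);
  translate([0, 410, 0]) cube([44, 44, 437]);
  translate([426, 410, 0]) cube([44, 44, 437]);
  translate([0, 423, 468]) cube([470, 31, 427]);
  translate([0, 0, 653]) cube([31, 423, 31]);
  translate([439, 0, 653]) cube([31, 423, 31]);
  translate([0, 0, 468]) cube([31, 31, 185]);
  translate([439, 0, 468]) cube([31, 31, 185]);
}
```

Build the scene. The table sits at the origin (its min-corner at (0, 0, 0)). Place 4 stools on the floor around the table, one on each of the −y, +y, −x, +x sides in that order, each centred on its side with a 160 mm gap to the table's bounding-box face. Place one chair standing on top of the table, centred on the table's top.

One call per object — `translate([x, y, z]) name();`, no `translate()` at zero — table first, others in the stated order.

table();
translate([494, -458, 0]) stool();
translate([494, 864, 0]) stool();
translate([-434, 203, 0]) stool();
translate([1422, 203, 0]) stool();
translate([396, 125, 703]) chair();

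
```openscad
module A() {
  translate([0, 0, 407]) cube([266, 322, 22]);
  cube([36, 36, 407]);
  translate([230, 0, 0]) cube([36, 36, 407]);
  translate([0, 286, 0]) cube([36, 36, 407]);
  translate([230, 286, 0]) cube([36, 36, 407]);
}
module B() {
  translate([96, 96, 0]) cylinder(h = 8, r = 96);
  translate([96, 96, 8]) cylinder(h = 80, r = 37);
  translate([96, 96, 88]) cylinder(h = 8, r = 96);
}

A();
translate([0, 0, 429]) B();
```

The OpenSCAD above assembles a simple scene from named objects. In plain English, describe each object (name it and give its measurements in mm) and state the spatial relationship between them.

A is a simple wooden stool: a rectangular seat 266 mm (x) by 322 mm (y), 22 mm thick, top face at z = 429 mm, on four square legs, each 36×36 mm in cross-section. The legs rest on z = 0, each flush with a corner of the seat.

B is a spool: two coaxial disc flanges of radius 96 mm and thickness 8 mm, joined by a core cylinder of radius 37 mm and height 80 mm. The lower flange rests on z = 0 and the three cylinders share a vertical axis.

The spool is on top of the stool.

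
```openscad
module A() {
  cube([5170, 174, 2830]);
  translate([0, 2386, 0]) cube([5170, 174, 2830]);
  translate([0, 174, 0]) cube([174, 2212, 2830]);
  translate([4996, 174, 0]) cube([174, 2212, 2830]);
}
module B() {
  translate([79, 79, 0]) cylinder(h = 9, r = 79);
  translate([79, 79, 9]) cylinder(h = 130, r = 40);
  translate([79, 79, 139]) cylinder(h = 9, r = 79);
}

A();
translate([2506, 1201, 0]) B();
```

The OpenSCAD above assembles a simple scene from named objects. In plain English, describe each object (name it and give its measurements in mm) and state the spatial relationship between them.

A is a box-shaped house frame (walls only): outside footprint 5170×2560 mm, wall height 2830 mm, wall thickness 174 mm. The two y-facing walls run the full x-width; the two x-facing walls fit between the inner faces of the y-facing walls.

B is a spool: two coaxial disc flanges of radius 79 mm and thickness 9 mm, joined by a core cylinder of radius 40 mm and height 130 mm. The lower flange rests on z = 0 and the three cylinders share a vertical axis.

The spool sits inside the house frame, centred.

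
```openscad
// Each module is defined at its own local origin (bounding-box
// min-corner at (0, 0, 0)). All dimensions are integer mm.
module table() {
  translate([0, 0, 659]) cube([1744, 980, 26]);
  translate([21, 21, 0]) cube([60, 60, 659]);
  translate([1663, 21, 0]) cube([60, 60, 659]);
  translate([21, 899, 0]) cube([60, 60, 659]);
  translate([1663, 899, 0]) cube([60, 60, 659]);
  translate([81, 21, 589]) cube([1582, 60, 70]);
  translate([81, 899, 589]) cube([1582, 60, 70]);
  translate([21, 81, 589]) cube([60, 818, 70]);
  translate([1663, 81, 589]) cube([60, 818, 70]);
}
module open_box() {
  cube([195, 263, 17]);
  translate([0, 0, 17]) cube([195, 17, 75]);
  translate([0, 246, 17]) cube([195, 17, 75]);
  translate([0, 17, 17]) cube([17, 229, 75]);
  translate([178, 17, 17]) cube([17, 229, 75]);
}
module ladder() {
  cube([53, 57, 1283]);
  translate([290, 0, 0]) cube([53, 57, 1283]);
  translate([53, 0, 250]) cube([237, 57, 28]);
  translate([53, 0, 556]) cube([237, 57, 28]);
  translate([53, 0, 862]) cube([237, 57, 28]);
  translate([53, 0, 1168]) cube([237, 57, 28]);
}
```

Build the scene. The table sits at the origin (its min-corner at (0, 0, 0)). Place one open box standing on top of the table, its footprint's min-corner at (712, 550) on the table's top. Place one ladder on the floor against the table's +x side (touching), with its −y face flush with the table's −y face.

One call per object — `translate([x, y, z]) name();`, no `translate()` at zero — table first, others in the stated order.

table();
translate([712, 550, 685]) open_box();
translate([1744, 0, 0]) ladder();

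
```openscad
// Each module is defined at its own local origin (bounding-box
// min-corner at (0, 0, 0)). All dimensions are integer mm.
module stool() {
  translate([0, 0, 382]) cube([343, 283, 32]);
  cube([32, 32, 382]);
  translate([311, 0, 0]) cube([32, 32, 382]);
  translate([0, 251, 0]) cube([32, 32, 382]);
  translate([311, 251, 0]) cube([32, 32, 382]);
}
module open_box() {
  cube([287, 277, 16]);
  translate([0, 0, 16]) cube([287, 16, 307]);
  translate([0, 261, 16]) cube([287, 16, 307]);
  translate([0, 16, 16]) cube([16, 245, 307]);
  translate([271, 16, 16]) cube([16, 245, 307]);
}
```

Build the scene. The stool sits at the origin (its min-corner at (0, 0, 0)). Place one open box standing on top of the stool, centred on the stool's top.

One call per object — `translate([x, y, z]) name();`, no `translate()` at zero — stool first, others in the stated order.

stool();
translate([28, 3, 414]) open_box();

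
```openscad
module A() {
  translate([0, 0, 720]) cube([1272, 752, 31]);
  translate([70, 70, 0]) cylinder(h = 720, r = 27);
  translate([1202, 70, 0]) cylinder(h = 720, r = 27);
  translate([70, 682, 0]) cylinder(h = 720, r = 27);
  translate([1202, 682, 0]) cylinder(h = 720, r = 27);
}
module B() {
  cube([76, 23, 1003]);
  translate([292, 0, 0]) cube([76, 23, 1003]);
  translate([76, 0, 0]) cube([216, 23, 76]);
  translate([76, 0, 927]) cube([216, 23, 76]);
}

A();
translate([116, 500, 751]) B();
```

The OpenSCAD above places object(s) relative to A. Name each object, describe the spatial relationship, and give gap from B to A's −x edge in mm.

A is a table. B is a picture frame. The picture frame is on top of the table. The gap from the picture frame to the table's −x edge is 116 mm.

The picture frame's min-x is at 116; the table's min-x is 0; gap = 116 mm.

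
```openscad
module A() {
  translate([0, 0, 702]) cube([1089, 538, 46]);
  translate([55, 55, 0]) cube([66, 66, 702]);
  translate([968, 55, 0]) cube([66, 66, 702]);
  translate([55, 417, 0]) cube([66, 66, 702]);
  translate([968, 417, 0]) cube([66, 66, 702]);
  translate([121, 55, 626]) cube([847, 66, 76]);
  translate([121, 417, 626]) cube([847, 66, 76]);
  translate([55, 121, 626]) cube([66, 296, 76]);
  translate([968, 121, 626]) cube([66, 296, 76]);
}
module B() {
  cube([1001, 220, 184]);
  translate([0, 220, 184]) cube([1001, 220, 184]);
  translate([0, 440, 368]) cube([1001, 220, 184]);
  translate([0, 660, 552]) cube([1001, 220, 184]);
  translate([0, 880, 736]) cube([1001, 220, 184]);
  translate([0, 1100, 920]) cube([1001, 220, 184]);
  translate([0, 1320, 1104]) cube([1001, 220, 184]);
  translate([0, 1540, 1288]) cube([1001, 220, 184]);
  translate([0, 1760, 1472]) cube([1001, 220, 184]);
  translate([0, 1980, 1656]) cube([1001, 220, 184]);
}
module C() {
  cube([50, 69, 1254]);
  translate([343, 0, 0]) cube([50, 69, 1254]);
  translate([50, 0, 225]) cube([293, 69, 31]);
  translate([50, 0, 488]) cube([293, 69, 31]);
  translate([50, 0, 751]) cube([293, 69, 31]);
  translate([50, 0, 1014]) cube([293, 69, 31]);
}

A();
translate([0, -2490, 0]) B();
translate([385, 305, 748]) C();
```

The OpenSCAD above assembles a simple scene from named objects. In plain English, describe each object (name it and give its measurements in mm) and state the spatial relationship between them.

A is a table with a 1089×538 mm rectangular top, 46 mm thick, top surface at z = 748 mm, supported by four 66×66 mm square legs, each inset 55 mm from the nearest pair of top edges, running from the floor. Four apron rails, 66 mm thick and 76 mm tall, run between adjacent legs with their top edges flush with the underside of the top and their outer faces flush with the legs' outer faces.

B is a straight staircase of 10 solid steps. Each step is 1001 mm wide (x), 220 mm deep (y, the going) and 184 mm tall (the rise). The first step rests on the floor; each subsequent step sits one going further in +y and one rise higher in +z, directly behind and above the previous step with no overlap.

C is a straight ladder. Two 50×69 mm vertical rails, 1254 mm tall, stand 393 mm apart (outside-to-outside) with their front faces coplanar on the −y side. 4 rungs, each 69 mm deep and 31 mm tall, span between the inner faces of the rails, front faces flush with the rails. The lowest rung's underside is at z = 225 mm and rungs are spaced 263 mm apart (underside to underside).

The staircase is on the floor beside the table on its −y side. The ladder is on top of the table.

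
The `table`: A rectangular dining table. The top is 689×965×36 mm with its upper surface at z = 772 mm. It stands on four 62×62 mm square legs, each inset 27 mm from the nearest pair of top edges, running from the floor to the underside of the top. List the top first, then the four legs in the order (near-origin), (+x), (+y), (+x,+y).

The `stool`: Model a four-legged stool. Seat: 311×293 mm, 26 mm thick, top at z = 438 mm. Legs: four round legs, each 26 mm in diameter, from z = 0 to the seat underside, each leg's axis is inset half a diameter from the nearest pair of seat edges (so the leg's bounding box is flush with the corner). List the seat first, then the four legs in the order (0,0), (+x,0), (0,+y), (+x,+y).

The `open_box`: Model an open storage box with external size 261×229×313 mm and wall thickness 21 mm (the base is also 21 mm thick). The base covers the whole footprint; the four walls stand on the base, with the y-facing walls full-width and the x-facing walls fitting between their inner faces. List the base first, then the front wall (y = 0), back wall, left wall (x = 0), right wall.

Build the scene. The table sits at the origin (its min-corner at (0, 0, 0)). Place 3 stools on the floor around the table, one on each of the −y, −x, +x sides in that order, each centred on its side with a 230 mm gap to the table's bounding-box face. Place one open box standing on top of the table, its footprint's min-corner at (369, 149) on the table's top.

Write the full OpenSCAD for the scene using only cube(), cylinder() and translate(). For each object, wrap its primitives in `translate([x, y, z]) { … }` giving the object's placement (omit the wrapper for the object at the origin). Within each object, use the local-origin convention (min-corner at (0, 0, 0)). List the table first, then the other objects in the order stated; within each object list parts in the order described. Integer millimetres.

translate([0, 0, 736]) cube([689, 965, 36]);
translate([27, 27, 0]) cube([62, 62, 736]);
translate([600, 27, 0]) cube([62, 62, 736]);
translate([27, 876, 0]) cube([62, 62, 736]);
translate([600, 876, 0]) cube([62, 62, 736]);
translate([189, -523, 0]) {
  translate([0, 0, 412]) cube([311, 293, 26]);
  translate([13, 13, 0]) cylinder(h = 412, r = 13);
  translate([298, 13, 0]) cylinder(h = 412, r = 13);
  translate([13, 280, 0]) cylinder(h = 412, r = 13);
  translate([298, 280, 0]) cylinder(h = 412, r = 13);
}
translate([-541, 336, 0]) {
  translate([0, 0, 412]) cube([311, 293, 26]);
  translate([13, 13, 0]) cylinder(h = 412, r = 13);
  translate([298, 13, 0]) cylinder(h = 412, r = 13);
  translate([13, 280, 0]) cylinder(h = 412, r = 13);
  translate([298, 280, 0]) cylinder(h = 412, r = 13);
}
translate([919, 336, 0]) {
  translate([0, 0, 412]) cube([311, 293, 26]);
  translate([13, 13, 0]) cylinder(h = 412, r = 13);
  translate([298, 13, 0]) cylinder(h = 412, r = 13);
  translate([13, 280, 0]) cylinder(h = 412, r = 13);
  translate([298, 280, 0]) cylinder(h = 412, r = 13);
}
translate([369, 149, 772]) {
  cube([261, 229, 21]);
  translate([0, 0, 21]) cube([261, 21, 292]);
  translate([0, 208, 21]) cube([261, 21, 292]);
  translate([0, 21, 21]) cube([21, 187, 292]);
  translate([240, 21, 21]) cube([21, 187, 292]);
}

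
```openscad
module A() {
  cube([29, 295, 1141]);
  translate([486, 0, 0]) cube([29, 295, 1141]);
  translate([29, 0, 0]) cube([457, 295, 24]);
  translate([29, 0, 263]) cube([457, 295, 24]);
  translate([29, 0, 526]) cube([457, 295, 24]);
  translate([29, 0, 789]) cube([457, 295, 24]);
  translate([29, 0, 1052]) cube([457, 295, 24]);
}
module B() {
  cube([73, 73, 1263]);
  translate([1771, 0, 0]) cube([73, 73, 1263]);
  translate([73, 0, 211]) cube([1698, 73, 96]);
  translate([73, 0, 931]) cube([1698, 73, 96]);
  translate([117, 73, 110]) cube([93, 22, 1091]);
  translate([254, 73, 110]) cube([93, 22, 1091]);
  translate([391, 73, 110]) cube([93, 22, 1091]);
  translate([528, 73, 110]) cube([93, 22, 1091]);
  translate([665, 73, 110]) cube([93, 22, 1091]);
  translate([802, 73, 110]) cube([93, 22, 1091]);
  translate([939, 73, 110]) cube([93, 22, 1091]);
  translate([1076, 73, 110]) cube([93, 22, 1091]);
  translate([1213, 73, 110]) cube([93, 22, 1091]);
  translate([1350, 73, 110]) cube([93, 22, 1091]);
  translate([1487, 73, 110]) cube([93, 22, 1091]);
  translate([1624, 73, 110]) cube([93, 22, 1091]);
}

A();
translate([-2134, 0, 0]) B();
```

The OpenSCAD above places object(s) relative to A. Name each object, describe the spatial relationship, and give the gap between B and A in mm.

The fence section's nearest face is 290 mm from the bookshelf's −x face.

A is a bookshelf. B is a fence section. The fence section is on the floor beside the bookshelf on its −x side. The gap between the fence section and the bookshelf is 290 mm.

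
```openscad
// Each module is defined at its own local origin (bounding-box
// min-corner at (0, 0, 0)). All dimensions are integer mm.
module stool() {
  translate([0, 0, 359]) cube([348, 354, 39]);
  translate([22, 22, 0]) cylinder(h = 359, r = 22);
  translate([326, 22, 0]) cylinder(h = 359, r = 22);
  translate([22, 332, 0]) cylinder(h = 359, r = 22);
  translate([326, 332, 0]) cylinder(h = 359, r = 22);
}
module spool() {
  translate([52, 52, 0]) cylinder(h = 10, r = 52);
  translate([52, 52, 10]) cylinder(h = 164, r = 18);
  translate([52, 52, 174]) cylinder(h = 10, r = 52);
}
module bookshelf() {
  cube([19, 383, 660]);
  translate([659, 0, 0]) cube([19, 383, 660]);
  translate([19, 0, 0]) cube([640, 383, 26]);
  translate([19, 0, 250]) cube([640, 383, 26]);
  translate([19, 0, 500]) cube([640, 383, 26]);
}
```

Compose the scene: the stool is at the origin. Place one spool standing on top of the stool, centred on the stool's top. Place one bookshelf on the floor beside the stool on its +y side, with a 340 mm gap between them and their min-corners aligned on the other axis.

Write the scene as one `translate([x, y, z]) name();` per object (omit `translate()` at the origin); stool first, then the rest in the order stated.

stool();
translate([122, 125, 398]) spool();
translate([0, 694, 0]) bookshelf();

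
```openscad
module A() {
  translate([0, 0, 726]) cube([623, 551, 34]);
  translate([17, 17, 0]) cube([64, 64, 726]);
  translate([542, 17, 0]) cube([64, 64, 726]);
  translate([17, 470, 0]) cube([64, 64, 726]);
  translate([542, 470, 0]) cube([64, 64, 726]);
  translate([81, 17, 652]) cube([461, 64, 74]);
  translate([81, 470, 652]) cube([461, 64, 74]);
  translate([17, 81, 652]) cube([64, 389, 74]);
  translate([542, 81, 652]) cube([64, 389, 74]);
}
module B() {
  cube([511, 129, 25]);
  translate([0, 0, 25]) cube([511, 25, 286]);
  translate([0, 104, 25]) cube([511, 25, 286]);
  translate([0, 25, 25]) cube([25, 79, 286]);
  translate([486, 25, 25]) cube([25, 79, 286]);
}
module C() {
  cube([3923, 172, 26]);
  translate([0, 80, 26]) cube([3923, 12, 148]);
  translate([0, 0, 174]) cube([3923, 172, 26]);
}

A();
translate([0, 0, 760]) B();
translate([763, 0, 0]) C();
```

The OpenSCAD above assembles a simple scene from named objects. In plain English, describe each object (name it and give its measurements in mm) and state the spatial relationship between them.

A is a table: top 623 mm (x) × 551 mm (y), 34 mm thick, upper face at z = 760 mm, on four 64×64 mm square legs, each inset 17 mm from the nearest pair of top edges, running from z = 0 to the bottom of the top. Four apron rails, 64 mm thick and 74 mm tall, run between adjacent legs with their top edges flush with the underside of the top and their outer faces flush with the legs' outer faces.

B is an open storage box with external size 511×129×311 mm and wall thickness 25 mm (the base is also 25 mm thick). The base covers the whole footprint; the four walls stand on the base, with the y-facing walls full-width and the x-facing walls fitting between their inner faces.

C is an I-beam lying along x, 3923 mm long. Overall section height 200 mm. Two flanges 172 mm wide (y) and 26 mm thick, one on the floor and one at the top; a web 12 mm thick runs between them, centred on the flange width.

The open box is on top of the table. The I-beam is on the floor beside the table on its +x side.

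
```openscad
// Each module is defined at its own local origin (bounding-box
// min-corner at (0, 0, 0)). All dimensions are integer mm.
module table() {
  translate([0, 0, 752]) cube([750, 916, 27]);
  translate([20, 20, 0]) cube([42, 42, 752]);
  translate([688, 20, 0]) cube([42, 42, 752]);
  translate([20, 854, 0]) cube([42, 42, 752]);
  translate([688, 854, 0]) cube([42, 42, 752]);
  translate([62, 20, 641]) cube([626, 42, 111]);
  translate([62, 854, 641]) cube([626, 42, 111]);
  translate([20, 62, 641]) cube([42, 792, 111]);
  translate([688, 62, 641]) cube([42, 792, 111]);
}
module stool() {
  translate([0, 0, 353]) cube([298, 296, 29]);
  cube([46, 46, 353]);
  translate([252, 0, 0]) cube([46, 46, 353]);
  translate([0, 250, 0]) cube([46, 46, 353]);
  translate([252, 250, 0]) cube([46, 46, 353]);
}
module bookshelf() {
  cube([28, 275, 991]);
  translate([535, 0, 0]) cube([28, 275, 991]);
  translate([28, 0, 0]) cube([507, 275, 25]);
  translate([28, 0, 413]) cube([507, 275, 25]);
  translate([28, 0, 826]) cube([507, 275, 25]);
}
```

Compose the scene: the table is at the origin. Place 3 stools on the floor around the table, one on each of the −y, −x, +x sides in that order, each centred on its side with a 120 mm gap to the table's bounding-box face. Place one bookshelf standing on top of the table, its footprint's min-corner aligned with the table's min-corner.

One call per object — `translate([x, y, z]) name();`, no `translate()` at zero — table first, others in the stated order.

table();
translate([226, -416, 0]) stool();
translate([-418, 310, 0]) stool();
translate([870, 310, 0]) stool();
translate([0, 0, 779]) bookshelf();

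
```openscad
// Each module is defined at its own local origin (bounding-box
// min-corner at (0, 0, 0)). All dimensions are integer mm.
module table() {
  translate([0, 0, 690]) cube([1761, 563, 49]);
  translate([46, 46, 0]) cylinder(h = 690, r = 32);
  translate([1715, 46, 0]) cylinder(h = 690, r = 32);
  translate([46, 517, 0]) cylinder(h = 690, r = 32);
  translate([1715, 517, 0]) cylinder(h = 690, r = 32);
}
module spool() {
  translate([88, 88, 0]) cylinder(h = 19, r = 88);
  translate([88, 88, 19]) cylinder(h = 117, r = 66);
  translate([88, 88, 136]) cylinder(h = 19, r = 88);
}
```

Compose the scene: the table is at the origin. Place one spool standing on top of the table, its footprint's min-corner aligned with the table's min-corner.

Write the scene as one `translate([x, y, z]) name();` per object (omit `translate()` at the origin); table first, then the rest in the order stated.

table();
translate([0, 0, 739]) spool();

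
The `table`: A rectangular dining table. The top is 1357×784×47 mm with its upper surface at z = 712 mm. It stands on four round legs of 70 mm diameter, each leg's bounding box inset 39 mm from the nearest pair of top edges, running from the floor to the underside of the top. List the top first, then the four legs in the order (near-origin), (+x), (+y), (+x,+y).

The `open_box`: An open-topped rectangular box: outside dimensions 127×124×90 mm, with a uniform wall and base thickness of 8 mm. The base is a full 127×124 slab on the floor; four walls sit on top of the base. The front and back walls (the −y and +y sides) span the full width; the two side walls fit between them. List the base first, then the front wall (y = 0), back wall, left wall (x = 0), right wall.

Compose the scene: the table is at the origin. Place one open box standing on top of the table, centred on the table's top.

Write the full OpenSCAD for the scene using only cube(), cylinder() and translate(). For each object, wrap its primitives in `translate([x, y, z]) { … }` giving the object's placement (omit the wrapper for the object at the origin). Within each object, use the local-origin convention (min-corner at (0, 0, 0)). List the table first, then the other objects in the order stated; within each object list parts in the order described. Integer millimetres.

translate([0, 0, 665]) cube([1357, 784, 47]);
translate([74, 74, 0]) cylinder(h = 665, r = 35);
translate([1283, 74, 0]) cylinder(h = 665, r = 35);
translate([74, 710, 0]) cylinder(h = 665, r = 35);
translate([1283, 710, 0]) cylinder(h = 665, r = 35);
translate([615, 330, 712]) {
  cube([127, 124, 8]);
  translate([0, 0, 8]) cube([127, 8, 82]);
  translate([0, 116, 8]) cube([127, 8, 82]);
  translate([0, 8, 8]) cube([8, 108, 82]);
  translate([119, 8, 8]) cube([8, 108, 82]);
}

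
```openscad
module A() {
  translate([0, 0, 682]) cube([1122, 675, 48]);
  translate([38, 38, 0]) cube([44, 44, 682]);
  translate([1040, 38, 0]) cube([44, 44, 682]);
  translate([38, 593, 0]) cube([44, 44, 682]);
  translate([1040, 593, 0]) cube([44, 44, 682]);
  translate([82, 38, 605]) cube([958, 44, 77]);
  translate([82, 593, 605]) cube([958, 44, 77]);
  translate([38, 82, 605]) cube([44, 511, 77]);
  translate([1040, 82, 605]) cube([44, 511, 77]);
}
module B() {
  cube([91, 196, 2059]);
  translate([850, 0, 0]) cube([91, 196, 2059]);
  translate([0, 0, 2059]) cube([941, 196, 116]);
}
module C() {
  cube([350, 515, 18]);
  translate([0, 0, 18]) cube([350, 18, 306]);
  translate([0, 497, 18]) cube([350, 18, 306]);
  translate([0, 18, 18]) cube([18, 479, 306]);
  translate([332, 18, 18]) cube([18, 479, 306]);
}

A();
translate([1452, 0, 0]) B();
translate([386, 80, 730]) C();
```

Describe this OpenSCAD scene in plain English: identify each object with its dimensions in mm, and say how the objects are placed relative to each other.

A is a rectangular dining table. The top is 1122×675×48 mm with its upper surface at z = 730 mm. It stands on four 44×44 mm square legs, each inset 38 mm from the nearest pair of top edges, running from the floor to the underside of the top. Four apron rails, 44 mm thick and 77 mm tall, run between adjacent legs with their top edges flush with the underside of the top and their outer faces flush with the legs' outer faces.

B is a rectangular door frame: two vertical jambs of 91×196 mm section, 2059 mm tall, with a clear opening 759 mm wide between their inner faces. A header 116 mm tall and 196 mm deep lies on top of the jambs and spans the full outside width.

C is an open storage box with external size 350×515×324 mm and wall thickness 18 mm (the base is also 18 mm thick). The base covers the whole footprint; the four walls stand on the base, with the y-facing walls full-width and the x-facing walls fitting between their inner faces.

The door frame is on the floor beside the table on its +x side. The open box is on top of the table, centred.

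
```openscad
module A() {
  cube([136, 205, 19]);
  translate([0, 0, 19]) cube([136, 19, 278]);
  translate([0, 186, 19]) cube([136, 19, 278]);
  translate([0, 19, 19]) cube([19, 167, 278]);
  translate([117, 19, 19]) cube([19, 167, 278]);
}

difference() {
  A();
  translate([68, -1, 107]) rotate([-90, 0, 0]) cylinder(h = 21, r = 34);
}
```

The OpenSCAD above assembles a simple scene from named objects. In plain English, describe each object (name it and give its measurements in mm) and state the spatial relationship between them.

A is an open storage box with external size 136×205×297 mm and wall thickness 19 mm (the base is also 19 mm thick). The base covers the whole footprint; the four walls stand on the base, with the y-facing walls full-width and the x-facing walls fitting between their inner faces.

The open box has a circular hole of radius 34 mm through its front wall, centred at (x = 68, z = 107).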